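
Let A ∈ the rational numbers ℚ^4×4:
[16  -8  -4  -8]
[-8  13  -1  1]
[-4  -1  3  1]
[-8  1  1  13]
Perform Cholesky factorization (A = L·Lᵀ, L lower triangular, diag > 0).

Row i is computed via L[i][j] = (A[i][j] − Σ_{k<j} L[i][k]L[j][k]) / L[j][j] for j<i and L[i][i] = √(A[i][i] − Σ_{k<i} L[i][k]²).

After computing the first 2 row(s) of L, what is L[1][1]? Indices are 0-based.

L[1][1] = 3

Step 1: L[0][0] = √(16) = 4.
  L[1][0] = (-8) / L[0][0] = -2.
Step 2: L[1][1] = √(9) = 3.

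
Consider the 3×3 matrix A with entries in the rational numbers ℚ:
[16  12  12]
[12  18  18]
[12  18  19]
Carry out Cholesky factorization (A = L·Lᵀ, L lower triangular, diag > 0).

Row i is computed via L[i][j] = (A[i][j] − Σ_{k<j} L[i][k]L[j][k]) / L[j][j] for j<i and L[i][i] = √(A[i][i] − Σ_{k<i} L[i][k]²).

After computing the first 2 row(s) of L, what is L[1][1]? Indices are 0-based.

Step 1: L[0][0] = √(16) = 4.
  L[1][0] = (12) / L[0][0] = 3.
Step 2: L[1][1] = √(9) = 3.

L[1][1] = 3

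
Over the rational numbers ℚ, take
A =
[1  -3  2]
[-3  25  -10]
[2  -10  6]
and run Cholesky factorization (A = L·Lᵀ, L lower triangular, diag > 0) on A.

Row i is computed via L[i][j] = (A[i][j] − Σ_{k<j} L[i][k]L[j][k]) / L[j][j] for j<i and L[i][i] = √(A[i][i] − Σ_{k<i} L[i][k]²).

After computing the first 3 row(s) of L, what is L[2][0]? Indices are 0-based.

L[2][0] = 2

Step 1: L[0][0] = √(1) = 1.
  L[1][0] = (-3) / L[0][0] = -3.
Step 2: L[1][1] = √(16) = 4.
  L[2][0] = (2) / L[0][0] = 2.
  L[2][1] = (-4) / L[1][1] = -1.
Step 3: L[2][2] = √(1) = 1.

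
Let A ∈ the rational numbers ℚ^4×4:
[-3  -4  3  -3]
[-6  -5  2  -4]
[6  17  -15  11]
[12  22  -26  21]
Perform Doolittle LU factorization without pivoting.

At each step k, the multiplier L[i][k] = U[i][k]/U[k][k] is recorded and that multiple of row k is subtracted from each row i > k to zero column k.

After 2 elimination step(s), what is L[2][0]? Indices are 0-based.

Step 1: pivot at (0,0) is -3.
  row1 ← row1 − (2)·row0  ⇒  L[1][0]=2, U row1=(0, 3, -4, 2)
  row2 ← row2 − (-2)·row0  ⇒  L[2][0]=-2, U row2=(0, 9, -9, 5)
  row3 ← row3 − (-4)·row0  ⇒  L[3][0]=-4, U row3=(0, 6, -14, 9)
Step 2: pivot at (1,1) is 3.
  row2 ← row2 − (3)·row1  ⇒  L[2][1]=3, U row2=(0, 0, 3, -1)
  row3 ← row3 − (2)·row1  ⇒  L[3][1]=2, U row3=(0, 0, -6, 5)

L[2][0] = -2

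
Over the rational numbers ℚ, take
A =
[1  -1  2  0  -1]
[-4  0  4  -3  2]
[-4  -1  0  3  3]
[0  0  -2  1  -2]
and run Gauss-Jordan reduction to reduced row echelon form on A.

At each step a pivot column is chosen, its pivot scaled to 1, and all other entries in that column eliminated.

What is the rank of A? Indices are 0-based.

pivot(0,0)=1: scale R0 → (1, -1, 2, 0, -1)
  clear (1,0): R1 −= (-4)R0 → (0, -4, 12, -3, -2)
  clear (2,0): R2 −= (-4)R0 → (0, -5, 8, 3, -1)
pivot(1,1)=-4: scale R1 → (0, 1, -3, 3/4, 1/2)
  clear (0,1): R0 −= (-1)R1 → (1, 0, -1, 3/4, -1/2)
  clear (2,1): R2 −= (-5)R1 → (0, 0, -7, 27/4, 3/2)
pivot(2,2)=-7: scale R2 → (0, 0, 1, -27/28, -3/14)
  clear (0,2): R0 −= (-1)R2 → (1, 0, 0, -3/14, -5/7)
  clear (1,2): R1 −= (-3)R2 → (0, 1, 0, -15/7, -1/7)
  clear (3,2): R3 −= (-2)R2 → (0, 0, 0, -13/14, -17/7)
pivot(3,3)=-13/14: scale R3 → (0, 0, 0, 1, 34/13)
  clear (0,3): R0 −= (-3/14)R3 → (1, 0, 0, 0, -2/13)
  clear (1,3): R1 −= (-15/7)R3 → (0, 1, 0, 0, 71/13)
  clear (2,3): R2 −= (-27/28)R3 → (0, 0, 1, 0, 30/13)

rank = 4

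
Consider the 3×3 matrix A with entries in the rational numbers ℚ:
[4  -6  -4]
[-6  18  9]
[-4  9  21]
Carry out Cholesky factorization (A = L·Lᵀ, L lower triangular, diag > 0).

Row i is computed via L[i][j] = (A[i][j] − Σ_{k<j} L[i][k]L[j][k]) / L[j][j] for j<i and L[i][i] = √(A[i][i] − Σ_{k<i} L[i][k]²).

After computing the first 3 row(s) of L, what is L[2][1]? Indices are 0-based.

Step 1: L[0][0] = √(4) = 2.
  L[1][0] = (-6) / L[0][0] = -3.
Step 2: L[1][1] = √(9) = 3.
  L[2][0] = (-4) / L[0][0] = -2.
  L[2][1] = (3) / L[1][1] = 1.
Step 3: L[2][2] = √(16) = 4.

L[2][1] = 1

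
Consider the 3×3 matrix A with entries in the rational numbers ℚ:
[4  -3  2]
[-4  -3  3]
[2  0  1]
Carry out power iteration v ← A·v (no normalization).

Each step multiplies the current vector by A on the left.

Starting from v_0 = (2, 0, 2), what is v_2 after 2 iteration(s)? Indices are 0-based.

v_0 = (2, 0, 2).
v_1 = A·v_0 = (12, -2, 6).
v_2 = A·v_1 = (66, -24, 30).

v_2 = (66, -24, 30)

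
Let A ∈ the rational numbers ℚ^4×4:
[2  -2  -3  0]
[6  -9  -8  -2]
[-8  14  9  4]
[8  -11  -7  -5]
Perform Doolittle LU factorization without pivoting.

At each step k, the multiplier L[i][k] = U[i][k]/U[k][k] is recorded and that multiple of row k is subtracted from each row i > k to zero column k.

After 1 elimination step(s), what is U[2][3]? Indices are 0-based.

k=0: U[0][0]=2
  eliminate (1,0): mult=3, new row 1: (0, -3, 1, -2); set L[1][0]=3
  eliminate (2,0): mult=-4, new row 2: (0, 6, -3, 4); set L[2][0]=-4
  eliminate (3,0): mult=4, new row 3: (0, -3, 5, -5); set L[3][0]=4

U[2][3] = 4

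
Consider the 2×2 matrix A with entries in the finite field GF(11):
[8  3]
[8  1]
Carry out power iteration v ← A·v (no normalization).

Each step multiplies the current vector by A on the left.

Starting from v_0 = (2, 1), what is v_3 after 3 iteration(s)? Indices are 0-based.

v_0 = (2, 1).
v_1 = A·v_0 = (8, 6).
v_2 = A·v_1 = (5, 4).
v_3 = A·v_2 = (8, 0).

v_3 = (8, 0)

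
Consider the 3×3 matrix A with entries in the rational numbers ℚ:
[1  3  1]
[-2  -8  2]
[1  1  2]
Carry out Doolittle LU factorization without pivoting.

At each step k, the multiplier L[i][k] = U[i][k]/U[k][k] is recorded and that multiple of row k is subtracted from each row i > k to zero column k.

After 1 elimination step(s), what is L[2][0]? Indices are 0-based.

[col 0] pivot 1
  R1 -= -2*R0 → (0, -2, 4)  (L[1][0] := -2)
  R2 -= 1*R0 → (0, -2, 1)  (L[2][0] := 1)

L[2][0] = 1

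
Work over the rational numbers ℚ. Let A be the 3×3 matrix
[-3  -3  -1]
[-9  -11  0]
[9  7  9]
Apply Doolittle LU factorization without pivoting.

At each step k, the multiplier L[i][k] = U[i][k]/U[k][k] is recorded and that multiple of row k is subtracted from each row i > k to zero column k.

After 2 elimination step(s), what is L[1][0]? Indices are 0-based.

[col 0] pivot -3
  R1 -= 3*R0 → (0, -2, 3)  (L[1][0] := 3)
  R2 -= -3*R0 → (0, -2, 6)  (L[2][0] := -3)
[col 1] pivot -2
  R2 -= 1*R1 → (0, 0, 3)  (L[2][1] := 1)

L[1][0] = 3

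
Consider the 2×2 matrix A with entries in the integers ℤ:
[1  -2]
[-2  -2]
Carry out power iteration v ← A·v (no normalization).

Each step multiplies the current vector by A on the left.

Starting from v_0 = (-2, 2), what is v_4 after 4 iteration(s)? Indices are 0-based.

v_0 = (-2, 2).
v_1 = A·v_0 = (-6, 0).
v_2 = A·v_1 = (-6, 12).
v_3 = A·v_2 = (-30, -12).
v_4 = A·v_3 = (-6, 84).

v_4 = (-6, 84)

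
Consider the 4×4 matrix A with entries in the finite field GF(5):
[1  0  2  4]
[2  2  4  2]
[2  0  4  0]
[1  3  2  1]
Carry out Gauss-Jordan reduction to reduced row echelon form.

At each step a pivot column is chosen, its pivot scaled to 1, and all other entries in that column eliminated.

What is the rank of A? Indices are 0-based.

pivot(0,0)=1: scale R0 → (1, 0, 2, 4)
  clear (1,0): R1 −= (2)R0 → (0, 2, 0, 4)
  clear (2,0): R2 −= (2)R0 → (0, 0, 0, 2)
  clear (3,0): R3 −= (1)R0 → (0, 3, 0, 2)
pivot(1,1)=2: scale R1 → (0, 1, 0, 2)
  clear (3,1): R3 −= (3)R1 → (0, 0, 0, 1)
col 2: no nonzero at/below row 2; advance.
pivot(2,3)=2: scale R2 → (0, 0, 0, 1)
  clear (0,3): R0 −= (4)R2 → (1, 0, 2, 0)
  clear (1,3): R1 −= (2)R2 → (0, 1, 0, 0)
  clear (3,3): R3 −= (1)R2 → (0, 0, 0, 0)

rank = 3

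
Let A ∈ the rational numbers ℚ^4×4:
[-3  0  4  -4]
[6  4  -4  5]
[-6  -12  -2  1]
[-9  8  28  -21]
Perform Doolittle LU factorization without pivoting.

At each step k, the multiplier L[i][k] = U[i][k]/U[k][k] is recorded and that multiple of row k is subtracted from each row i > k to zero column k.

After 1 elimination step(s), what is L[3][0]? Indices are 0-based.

Step 1: pivot at (0,0) is -3.
  row1 ← row1 − (-2)·row0  ⇒  L[1][0]=-2, U row1=(0, 4, 4, -3)
  row2 ← row2 − (2)·row0  ⇒  L[2][0]=2, U row2=(0, -12, -10, 9)
  row3 ← row3 − (3)·row0  ⇒  L[3][0]=3, U row3=(0, 8, 16, -9)

L[3][0] = 3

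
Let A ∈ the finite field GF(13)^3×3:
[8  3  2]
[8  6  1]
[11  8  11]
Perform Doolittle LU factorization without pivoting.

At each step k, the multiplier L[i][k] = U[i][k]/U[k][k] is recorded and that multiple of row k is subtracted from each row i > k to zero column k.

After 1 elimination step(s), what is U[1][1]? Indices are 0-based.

U[1][1] = 3

k=0: U[0][0]=8
  eliminate (1,0): mult=1, new row 1: (0, 3, 12); set L[1][0]=1
  eliminate (2,0): mult=3, new row 2: (0, 12, 5); set L[2][0]=3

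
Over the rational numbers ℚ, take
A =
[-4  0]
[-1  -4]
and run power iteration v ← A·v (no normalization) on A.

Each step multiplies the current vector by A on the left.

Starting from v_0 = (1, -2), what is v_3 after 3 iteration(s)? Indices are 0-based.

v_3 = (-64, 80)

v_0 = (1, -2).
v_1 = A·v_0 = (-4, 7).
v_2 = A·v_1 = (16, -24).
v_3 = A·v_2 = (-64, 80).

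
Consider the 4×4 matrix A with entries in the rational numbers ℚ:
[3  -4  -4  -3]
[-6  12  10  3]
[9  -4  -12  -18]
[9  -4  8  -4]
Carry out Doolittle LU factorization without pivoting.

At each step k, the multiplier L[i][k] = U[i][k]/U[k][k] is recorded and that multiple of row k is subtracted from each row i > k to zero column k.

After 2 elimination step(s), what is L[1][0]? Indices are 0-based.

Step 1: pivot at (0,0) is 3.
  row1 ← row1 − (-2)·row0  ⇒  L[1][0]=-2, U row1=(0, 4, 2, -3)
  row2 ← row2 − (3)·row0  ⇒  L[2][0]=3, U row2=(0, 8, 0, -9)
  row3 ← row3 − (3)·row0  ⇒  L[3][0]=3, U row3=(0, 8, 20, 5)
Step 2: pivot at (1,1) is 4.
  row2 ← row2 − (2)·row1  ⇒  L[2][1]=2, U row2=(0, 0, -4, -3)
  row3 ← row3 − (2)·row1  ⇒  L[3][1]=2, U row3=(0, 0, 16, 11)

L[1][0] = -2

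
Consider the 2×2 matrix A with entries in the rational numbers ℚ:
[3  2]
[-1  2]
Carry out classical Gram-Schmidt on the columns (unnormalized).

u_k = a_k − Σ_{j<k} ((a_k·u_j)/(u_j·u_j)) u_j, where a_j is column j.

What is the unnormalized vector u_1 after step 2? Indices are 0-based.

u_1 = (4/5, 12/5)

Step 1: u_0 = a_0 = (3, -1).
Step 2: u_1 = a_1 − (2/5)·u_0 = (4/5, 12/5).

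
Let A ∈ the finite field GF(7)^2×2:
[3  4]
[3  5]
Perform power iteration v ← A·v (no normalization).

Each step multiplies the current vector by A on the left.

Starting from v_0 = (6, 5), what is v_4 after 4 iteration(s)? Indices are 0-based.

v_0 = (6, 5).
v_1 = A·v_0 = (3, 1).
v_2 = A·v_1 = (6, 0).
v_3 = A·v_2 = (4, 4).
v_4 = A·v_3 = (0, 4).

v_4 = (0, 4)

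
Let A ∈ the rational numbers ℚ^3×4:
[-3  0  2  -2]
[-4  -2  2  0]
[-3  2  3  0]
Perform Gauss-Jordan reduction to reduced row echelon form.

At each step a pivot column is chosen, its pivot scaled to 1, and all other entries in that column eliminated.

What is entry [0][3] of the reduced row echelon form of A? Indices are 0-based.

[1] R0 /= -3  ⇒  (1, 0, -2/3, 2/3)
     R1 -= -4·R0  ⇒  (0, -2, -2/3, 8/3)
     R2 -= -3·R0  ⇒  (0, 2, 1, 2)
[2] R1 /= -2  ⇒  (0, 1, 1/3, -4/3)
     R2 -= 2·R1  ⇒  (0, 0, 1/3, 14/3)
[3] R2 /= 1/3  ⇒  (0, 0, 1, 14)
     R0 -= -2/3·R2  ⇒  (1, 0, 0, 10)
     R1 -= 1/3·R2  ⇒  (0, 1, 0, -6)

M[0][3] = 10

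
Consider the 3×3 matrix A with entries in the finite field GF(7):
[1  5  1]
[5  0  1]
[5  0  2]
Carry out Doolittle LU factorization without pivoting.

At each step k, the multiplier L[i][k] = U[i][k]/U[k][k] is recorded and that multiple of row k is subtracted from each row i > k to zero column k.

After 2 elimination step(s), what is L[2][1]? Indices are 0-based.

L[2][1] = 1

k=0: U[0][0]=1
  eliminate (1,0): mult=5, new row 1: (0, 3, 3); set L[1][0]=5
  eliminate (2,0): mult=5, new row 2: (0, 3, 4); set L[2][0]=5
k=1: U[1][1]=3
  eliminate (2,1): mult=1, new row 2: (0, 0, 1); set L[2][1]=1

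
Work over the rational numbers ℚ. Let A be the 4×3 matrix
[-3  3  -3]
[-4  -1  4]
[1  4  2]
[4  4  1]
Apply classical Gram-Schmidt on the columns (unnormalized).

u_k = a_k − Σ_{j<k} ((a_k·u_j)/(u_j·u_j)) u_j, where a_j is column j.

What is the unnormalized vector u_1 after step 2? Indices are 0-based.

u_1 = (57/14, 3/7, 51/14, 18/7)

Step 1: u_0 = a_0 = (-3, -4, 1, 4).
Step 2: u_1 = a_1 − (5/14)·u_0 = (57/14, 3/7, 51/14, 18/7).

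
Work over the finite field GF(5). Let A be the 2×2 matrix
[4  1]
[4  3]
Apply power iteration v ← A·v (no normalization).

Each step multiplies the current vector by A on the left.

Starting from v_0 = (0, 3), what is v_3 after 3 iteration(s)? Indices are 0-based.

v_3 = (3, 1)

v_0 = (0, 3).
v_1 = A·v_0 = (3, 4).
v_2 = A·v_1 = (1, 4).
v_3 = A·v_2 = (3, 1).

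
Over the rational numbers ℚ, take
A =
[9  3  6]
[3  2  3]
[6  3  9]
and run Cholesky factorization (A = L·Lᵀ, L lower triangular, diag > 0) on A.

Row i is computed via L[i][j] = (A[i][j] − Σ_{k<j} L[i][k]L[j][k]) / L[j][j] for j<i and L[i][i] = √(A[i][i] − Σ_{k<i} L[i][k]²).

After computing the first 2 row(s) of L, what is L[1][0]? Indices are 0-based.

L[1][0] = 1

Step 1: L[0][0] = √(9) = 3.
  L[1][0] = (3) / L[0][0] = 1.
Step 2: L[1][1] = √(1) = 1.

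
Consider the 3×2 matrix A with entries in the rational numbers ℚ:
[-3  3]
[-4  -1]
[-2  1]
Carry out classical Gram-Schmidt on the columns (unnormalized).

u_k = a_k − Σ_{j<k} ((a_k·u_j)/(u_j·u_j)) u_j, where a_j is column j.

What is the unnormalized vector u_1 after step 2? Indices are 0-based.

u_1 = (66/29, -57/29, 15/29)

Step 1: u_0 = a_0 = (-3, -4, -2).
Step 2: u_1 = a_1 − (-7/29)·u_0 = (66/29, -57/29, 15/29).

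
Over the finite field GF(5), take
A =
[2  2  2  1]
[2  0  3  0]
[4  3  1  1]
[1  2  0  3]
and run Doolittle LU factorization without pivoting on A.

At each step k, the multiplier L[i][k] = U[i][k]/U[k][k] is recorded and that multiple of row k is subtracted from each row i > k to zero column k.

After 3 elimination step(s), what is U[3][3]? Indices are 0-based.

U[3][3] = 1

[col 0] pivot 2
  R1 -= 1*R0 → (0, 3, 1, 4)  (L[1][0] := 1)
  R2 -= 2*R0 → (0, 4, 2, 4)  (L[2][0] := 2)
  R3 -= 3*R0 → (0, 1, 4, 0)  (L[3][0] := 3)
[col 1] pivot 3
  R2 -= 3*R1 → (0, 0, 4, 2)  (L[2][1] := 3)
  R3 -= 2*R1 → (0, 0, 2, 2)  (L[3][1] := 2)
[col 2] pivot 4
  R3 -= 3*R2 → (0, 0, 0, 1)  (L[3][2] := 3)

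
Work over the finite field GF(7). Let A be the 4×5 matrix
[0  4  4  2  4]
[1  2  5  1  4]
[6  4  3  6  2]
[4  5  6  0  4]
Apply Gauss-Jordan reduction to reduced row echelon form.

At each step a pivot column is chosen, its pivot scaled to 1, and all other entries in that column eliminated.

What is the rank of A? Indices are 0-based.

rank = 4

[1] R0 <-> R1
[1] R0 /= 1  ⇒  (1, 2, 5, 1, 4)
     R2 -= 6·R0  ⇒  (0, 6, 1, 0, 6)
     R3 -= 4·R0  ⇒  (0, 4, 0, 3, 2)
[2] R1 /= 4  ⇒  (0, 1, 1, 4, 1)
     R0 -= 2·R1  ⇒  (1, 0, 3, 0, 2)
     R2 -= 6·R1  ⇒  (0, 0, 2, 4, 0)
     R3 -= 4·R1  ⇒  (0, 0, 3, 1, 5)
[3] R2 /= 2  ⇒  (0, 0, 1, 2, 0)
     R0 -= 3·R2  ⇒  (1, 0, 0, 1, 2)
     R1 -= 1·R2  ⇒  (0, 1, 0, 2, 1)
     R3 -= 3·R2  ⇒  (0, 0, 0, 2, 5)
[4] R3 /= 2  ⇒  (0, 0, 0, 1, 6)
     R0 -= 1·R3  ⇒  (1, 0, 0, 0, 3)
     R1 -= 2·R3  ⇒  (0, 1, 0, 0, 3)
     R2 -= 2·R3  ⇒  (0, 0, 1, 0, 2)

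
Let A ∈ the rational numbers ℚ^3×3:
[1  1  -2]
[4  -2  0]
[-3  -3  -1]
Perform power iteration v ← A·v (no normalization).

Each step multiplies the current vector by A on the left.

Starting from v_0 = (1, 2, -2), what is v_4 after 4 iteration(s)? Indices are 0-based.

v_4 = (371, 252, -182)

v_0 = (1, 2, -2).
v_1 = A·v_0 = (7, 0, -7).
v_2 = A·v_1 = (21, 28, -14).
v_3 = A·v_2 = (77, 28, -133).
v_4 = A·v_3 = (371, 252, -182).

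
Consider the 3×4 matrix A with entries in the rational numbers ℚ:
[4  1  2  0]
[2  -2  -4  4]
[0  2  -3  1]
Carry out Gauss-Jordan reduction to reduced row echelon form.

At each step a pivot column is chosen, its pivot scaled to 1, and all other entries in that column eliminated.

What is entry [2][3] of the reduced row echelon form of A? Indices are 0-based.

M[2][3] = -3/5

step 1: normalize row 0 (÷4) = (1, 1/4, 1/2, 0)
  row 1: subtract 2×row0 = (0, -5/2, -5, 4)
step 2: normalize row 1 (÷-5/2) = (0, 1, 2, -8/5)
  row 0: subtract 1/4×row1 = (1, 0, 0, 2/5)
  row 2: subtract 2×row1 = (0, 0, -7, 21/5)
step 3: normalize row 2 (÷-7) = (0, 0, 1, -3/5)
  row 1: subtract 2×row2 = (0, 1, 0, -2/5)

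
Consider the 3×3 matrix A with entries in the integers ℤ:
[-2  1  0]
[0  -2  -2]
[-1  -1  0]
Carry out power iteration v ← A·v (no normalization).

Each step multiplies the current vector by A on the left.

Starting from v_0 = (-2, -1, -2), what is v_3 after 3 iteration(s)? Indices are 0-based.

v_3 = (-18, 54, 18)

v_0 = (-2, -1, -2).
v_1 = A·v_0 = (3, 6, 3).
v_2 = A·v_1 = (0, -18, -9).
v_3 = A·v_2 = (-18, 54, 18).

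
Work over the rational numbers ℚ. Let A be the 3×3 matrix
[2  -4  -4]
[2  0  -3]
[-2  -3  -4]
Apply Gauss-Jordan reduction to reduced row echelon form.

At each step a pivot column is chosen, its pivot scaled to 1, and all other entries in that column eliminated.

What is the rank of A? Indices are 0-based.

rank = 3

[1] R0 /= 2  ⇒  (1, -2, -2)
     R1 -= 2·R0  ⇒  (0, 4, 1)
     R2 -= -2·R0  ⇒  (0, -7, -8)
[2] R1 /= 4  ⇒  (0, 1, 1/4)
     R0 -= -2·R1  ⇒  (1, 0, -3/2)
     R2 -= -7·R1  ⇒  (0, 0, -25/4)
[3] R2 /= -25/4  ⇒  (0, 0, 1)
     R0 -= -3/2·R2  ⇒  (1, 0, 0)
     R1 -= 1/4·R2  ⇒  (0, 1, 0)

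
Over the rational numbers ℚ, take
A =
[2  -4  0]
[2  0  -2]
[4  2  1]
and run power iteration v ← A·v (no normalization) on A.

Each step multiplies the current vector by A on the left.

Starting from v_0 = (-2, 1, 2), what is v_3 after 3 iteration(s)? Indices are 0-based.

v_3 = (64, 136, -4)

v_0 = (-2, 1, 2).
v_1 = A·v_0 = (-8, -8, -4).
v_2 = A·v_1 = (16, -8, -52).
v_3 = A·v_2 = (64, 136, -4).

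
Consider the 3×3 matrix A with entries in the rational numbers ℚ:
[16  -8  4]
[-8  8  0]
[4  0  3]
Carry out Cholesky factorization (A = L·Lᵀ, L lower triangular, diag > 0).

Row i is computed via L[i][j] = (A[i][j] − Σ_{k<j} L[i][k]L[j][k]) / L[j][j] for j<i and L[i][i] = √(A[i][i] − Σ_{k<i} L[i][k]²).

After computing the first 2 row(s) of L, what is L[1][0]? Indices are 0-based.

L[1][0] = -2

Step 1: L[0][0] = √(16) = 4.
  L[1][0] = (-8) / L[0][0] = -2.
Step 2: L[1][1] = √(4) = 2.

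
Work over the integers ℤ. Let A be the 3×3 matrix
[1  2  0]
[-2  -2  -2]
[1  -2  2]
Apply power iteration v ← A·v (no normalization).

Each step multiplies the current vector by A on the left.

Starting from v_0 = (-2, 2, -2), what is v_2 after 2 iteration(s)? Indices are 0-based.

v_0 = (-2, 2, -2).
v_1 = A·v_0 = (2, 4, -10).
v_2 = A·v_1 = (10, 8, -26).

v_2 = (10, 8, -26)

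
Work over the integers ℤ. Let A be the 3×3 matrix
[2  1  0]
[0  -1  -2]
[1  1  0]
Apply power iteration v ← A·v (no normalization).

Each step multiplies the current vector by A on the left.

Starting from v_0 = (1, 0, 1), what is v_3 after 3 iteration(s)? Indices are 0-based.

v_0 = (1, 0, 1).
v_1 = A·v_0 = (2, -2, 1).
v_2 = A·v_1 = (2, 0, 0).
v_3 = A·v_2 = (4, 0, 2).

v_3 = (4, 0, 2)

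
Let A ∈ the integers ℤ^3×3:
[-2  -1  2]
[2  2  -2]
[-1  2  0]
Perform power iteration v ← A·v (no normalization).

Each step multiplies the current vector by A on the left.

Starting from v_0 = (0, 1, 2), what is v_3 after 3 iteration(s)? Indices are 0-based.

v_3 = (-12, 10, -4)

v_0 = (0, 1, 2).
v_1 = A·v_0 = (3, -2, 2).
v_2 = A·v_1 = (0, -2, -7).
v_3 = A·v_2 = (-12, 10, -4).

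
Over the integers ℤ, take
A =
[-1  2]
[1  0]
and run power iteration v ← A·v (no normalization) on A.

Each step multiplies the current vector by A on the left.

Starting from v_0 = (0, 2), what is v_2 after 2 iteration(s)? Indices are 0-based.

v_0 = (0, 2).
v_1 = A·v_0 = (4, 0).
v_2 = A·v_1 = (-4, 4).

v_2 = (-4, 4)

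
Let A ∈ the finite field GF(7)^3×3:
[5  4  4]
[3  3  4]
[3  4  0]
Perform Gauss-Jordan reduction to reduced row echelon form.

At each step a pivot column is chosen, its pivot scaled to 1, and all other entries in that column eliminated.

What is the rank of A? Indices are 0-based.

[1] R0 /= 5  ⇒  (1, 5, 5)
     R1 -= 3·R0  ⇒  (0, 2, 3)
     R2 -= 3·R0  ⇒  (0, 3, 6)
[2] R1 /= 2  ⇒  (0, 1, 5)
     R0 -= 5·R1  ⇒  (1, 0, 1)
     R2 -= 3·R1  ⇒  (0, 0, 5)
[3] R2 /= 5  ⇒  (0, 0, 1)
     R0 -= 1·R2  ⇒  (1, 0, 0)
     R1 -= 5·R2  ⇒  (0, 1, 0)

rank = 3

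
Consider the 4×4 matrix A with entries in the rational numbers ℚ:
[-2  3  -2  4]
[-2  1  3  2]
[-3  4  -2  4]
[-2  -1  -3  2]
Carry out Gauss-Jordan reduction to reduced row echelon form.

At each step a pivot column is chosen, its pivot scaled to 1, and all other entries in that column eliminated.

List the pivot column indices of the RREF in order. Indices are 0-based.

pivot columns: 0, 1, 2, 3

[1] R0 /= -2  ⇒  (1, -3/2, 1, -2)
     R1 -= -2·R0  ⇒  (0, -2, 5, -2)
     R2 -= -3·R0  ⇒  (0, -1/2, 1, -2)
     R3 -= -2·R0  ⇒  (0, -4, -1, -2)
[2] R1 /= -2  ⇒  (0, 1, -5/2, 1)
     R0 -= -3/2·R1  ⇒  (1, 0, -11/4, -1/2)
     R2 -= -1/2·R1  ⇒  (0, 0, -1/4, -3/2)
     R3 -= -4·R1  ⇒  (0, 0, -11, 2)
[3] R2 /= -1/4  ⇒  (0, 0, 1, 6)
     R0 -= -11/4·R2  ⇒  (1, 0, 0, 16)
     R1 -= -5/2·R2  ⇒  (0, 1, 0, 16)
     R3 -= -11·R2  ⇒  (0, 0, 0, 68)
[4] R3 /= 68  ⇒  (0, 0, 0, 1)
     R0 -= 16·R3  ⇒  (1, 0, 0, 0)
     R1 -= 16·R3  ⇒  (0, 1, 0, 0)
     R2 -= 6·R3  ⇒  (0, 0, 1, 0)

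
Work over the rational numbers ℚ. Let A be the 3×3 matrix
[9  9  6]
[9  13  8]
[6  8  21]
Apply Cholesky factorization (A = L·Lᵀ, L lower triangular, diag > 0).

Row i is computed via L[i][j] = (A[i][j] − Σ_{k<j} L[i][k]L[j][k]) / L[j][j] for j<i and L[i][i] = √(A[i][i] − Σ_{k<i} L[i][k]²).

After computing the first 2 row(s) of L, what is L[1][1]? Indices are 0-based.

Step 1: L[0][0] = √(9) = 3.
  L[1][0] = (9) / L[0][0] = 3.
Step 2: L[1][1] = √(4) = 2.

L[1][1] = 2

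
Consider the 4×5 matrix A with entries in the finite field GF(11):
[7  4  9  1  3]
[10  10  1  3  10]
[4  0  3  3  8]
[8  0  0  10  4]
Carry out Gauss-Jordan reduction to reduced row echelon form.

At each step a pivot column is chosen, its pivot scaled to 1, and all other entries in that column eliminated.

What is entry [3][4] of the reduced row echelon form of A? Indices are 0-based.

M[3][4] = 9

step 1: normalize row 0 (÷7) = (1, 10, 6, 8, 2)
  row 1: subtract 10×row0 = (0, 9, 7, 0, 1)
  row 2: subtract 4×row0 = (0, 4, 1, 4, 0)
  row 3: subtract 8×row0 = (0, 8, 7, 1, 10)
step 2: normalize row 1 (÷9) = (0, 1, 2, 0, 5)
  row 0: subtract 10×row1 = (1, 0, 8, 8, 7)
  row 2: subtract 4×row1 = (0, 0, 4, 4, 2)
  row 3: subtract 8×row1 = (0, 0, 2, 1, 3)
step 3: normalize row 2 (÷4) = (0, 0, 1, 1, 6)
  row 0: subtract 8×row2 = (1, 0, 0, 0, 3)
  row 1: subtract 2×row2 = (0, 1, 0, 9, 4)
  row 3: subtract 2×row2 = (0, 0, 0, 10, 2)
step 4: normalize row 3 (÷10) = (0, 0, 0, 1, 9)
  row 1: subtract 9×row3 = (0, 1, 0, 0, 0)
  row 2: subtract 1×row3 = (0, 0, 1, 0, 8)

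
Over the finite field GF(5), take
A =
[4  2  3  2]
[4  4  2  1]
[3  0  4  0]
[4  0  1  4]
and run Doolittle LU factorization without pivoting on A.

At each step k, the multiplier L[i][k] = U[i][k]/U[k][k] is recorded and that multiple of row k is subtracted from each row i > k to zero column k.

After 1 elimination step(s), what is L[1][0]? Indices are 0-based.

Step 1: pivot at (0,0) is 4.
  row1 ← row1 − (1)·row0  ⇒  L[1][0]=1, U row1=(0, 2, 4, 4)
  row2 ← row2 − (2)·row0  ⇒  L[2][0]=2, U row2=(0, 1, 3, 1)
  row3 ← row3 − (1)·row0  ⇒  L[3][0]=1, U row3=(0, 3, 3, 2)

L[1][0] = 1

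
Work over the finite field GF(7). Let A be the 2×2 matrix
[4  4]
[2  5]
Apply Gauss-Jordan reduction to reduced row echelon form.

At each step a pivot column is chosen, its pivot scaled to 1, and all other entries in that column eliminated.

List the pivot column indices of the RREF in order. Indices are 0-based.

[1] R0 /= 4  ⇒  (1, 1)
     R1 -= 2·R0  ⇒  (0, 3)
[2] R1 /= 3  ⇒  (0, 1)
     R0 -= 1·R1  ⇒  (1, 0)

pivot columns: 0, 1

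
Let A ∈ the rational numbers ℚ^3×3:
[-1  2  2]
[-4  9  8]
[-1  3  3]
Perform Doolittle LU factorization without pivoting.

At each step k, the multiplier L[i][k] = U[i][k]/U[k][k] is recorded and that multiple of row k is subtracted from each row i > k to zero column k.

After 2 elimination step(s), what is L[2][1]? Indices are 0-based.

k=0: U[0][0]=-1
  eliminate (1,0): mult=4, new row 1: (0, 1, 0); set L[1][0]=4
  eliminate (2,0): mult=1, new row 2: (0, 1, 1); set L[2][0]=1
k=1: U[1][1]=1
  eliminate (2,1): mult=1, new row 2: (0, 0, 1); set L[2][1]=1

L[2][1] = 1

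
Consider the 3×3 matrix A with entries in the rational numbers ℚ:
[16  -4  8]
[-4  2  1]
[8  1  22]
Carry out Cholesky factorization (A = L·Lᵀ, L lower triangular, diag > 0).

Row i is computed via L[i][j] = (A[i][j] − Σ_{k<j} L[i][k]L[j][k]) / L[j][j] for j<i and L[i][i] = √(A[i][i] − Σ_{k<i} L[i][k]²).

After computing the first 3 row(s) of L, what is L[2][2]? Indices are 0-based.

Step 1: L[0][0] = √(16) = 4.
  L[1][0] = (-4) / L[0][0] = -1.
Step 2: L[1][1] = √(1) = 1.
  L[2][0] = (8) / L[0][0] = 2.
  L[2][1] = (3) / L[1][1] = 3.
Step 3: L[2][2] = √(9) = 3.

L[2][2] = 3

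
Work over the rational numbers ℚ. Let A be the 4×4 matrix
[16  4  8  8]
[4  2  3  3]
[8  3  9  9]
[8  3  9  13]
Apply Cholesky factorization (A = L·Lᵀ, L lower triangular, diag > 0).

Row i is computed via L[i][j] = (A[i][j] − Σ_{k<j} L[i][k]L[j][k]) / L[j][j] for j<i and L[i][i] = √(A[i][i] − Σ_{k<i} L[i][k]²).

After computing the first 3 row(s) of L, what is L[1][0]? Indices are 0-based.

Step 1: L[0][0] = √(16) = 4.
  L[1][0] = (4) / L[0][0] = 1.
Step 2: L[1][1] = √(1) = 1.
  L[2][0] = (8) / L[0][0] = 2.
  L[2][1] = (1) / L[1][1] = 1.
Step 3: L[2][2] = √(4) = 2.

L[1][0] = 1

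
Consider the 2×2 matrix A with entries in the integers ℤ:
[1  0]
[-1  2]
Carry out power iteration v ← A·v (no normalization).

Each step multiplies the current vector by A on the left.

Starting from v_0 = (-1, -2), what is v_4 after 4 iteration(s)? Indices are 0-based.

v_4 = (-1, -17)

v_0 = (-1, -2).
v_1 = A·v_0 = (-1, -3).
v_2 = A·v_1 = (-1, -5).
v_3 = A·v_2 = (-1, -9).
v_4 = A·v_3 = (-1, -17).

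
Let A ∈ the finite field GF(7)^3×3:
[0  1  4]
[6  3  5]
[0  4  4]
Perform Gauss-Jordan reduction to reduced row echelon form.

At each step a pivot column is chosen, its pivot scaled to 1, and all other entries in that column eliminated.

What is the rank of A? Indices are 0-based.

rank = 3

[1] R0 <-> R1
[1] R0 /= 6  ⇒  (1, 4, 2)
[2] R1 /= 1  ⇒  (0, 1, 4)
     R0 -= 4·R1  ⇒  (1, 0, 0)
     R2 -= 4·R1  ⇒  (0, 0, 2)
[3] R2 /= 2  ⇒  (0, 0, 1)
     R1 -= 4·R2  ⇒  (0, 1, 0)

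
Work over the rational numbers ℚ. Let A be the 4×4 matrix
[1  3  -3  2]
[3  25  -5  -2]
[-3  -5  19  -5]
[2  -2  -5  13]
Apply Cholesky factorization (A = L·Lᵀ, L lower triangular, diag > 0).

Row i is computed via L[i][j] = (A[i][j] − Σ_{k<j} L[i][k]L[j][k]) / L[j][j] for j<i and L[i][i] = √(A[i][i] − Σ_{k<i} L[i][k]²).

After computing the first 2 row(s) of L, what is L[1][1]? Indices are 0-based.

Step 1: L[0][0] = √(1) = 1.
  L[1][0] = (3) / L[0][0] = 3.
Step 2: L[1][1] = √(16) = 4.

L[1][1] = 4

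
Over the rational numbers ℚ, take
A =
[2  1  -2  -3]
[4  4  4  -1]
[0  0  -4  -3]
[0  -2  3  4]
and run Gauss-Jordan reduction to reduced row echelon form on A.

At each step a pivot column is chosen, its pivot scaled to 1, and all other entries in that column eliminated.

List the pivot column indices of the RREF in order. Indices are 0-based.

pivot columns: 0, 1, 2, 3

pivot(0,0)=2: scale R0 → (1, 1/2, -1, -3/2)
  clear (1,0): R1 −= (4)R0 → (0, 2, 8, 5)
pivot(1,1)=2: scale R1 → (0, 1, 4, 5/2)
  clear (0,1): R0 −= (1/2)R1 → (1, 0, -3, -11/4)
  clear (3,1): R3 −= (-2)R1 → (0, 0, 11, 9)
pivot(2,2)=-4: scale R2 → (0, 0, 1, 3/4)
  clear (0,2): R0 −= (-3)R2 → (1, 0, 0, -1/2)
  clear (1,2): R1 −= (4)R2 → (0, 1, 0, -1/2)
  clear (3,2): R3 −= (11)R2 → (0, 0, 0, 3/4)
pivot(3,3)=3/4: scale R3 → (0, 0, 0, 1)
  clear (0,3): R0 −= (-1/2)R3 → (1, 0, 0, 0)
  clear (1,3): R1 −= (-1/2)R3 → (0, 1, 0, 0)
  clear (2,3): R2 −= (3/4)R3 → (0, 0, 1, 0)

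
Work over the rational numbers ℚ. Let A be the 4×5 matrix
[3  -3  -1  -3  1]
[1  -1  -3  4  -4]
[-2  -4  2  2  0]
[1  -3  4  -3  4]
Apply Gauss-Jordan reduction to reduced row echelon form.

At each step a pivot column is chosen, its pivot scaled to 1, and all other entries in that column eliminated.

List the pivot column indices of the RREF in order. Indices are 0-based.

pivot(0,0)=3: scale R0 → (1, -1, -1/3, -1, 1/3)
  clear (1,0): R1 −= (1)R0 → (0, 0, -8/3, 5, -13/3)
  clear (2,0): R2 −= (-2)R0 → (0, -6, 4/3, 0, 2/3)
  clear (3,0): R3 −= (1)R0 → (0, -2, 13/3, -2, 11/3)
pivot(1,1): swap R1↔R2
pivot(1,1)=-6: scale R1 → (0, 1, -2/9, 0, -1/9)
  clear (0,1): R0 −= (-1)R1 → (1, 0, -5/9, -1, 2/9)
  clear (3,1): R3 −= (-2)R1 → (0, 0, 35/9, -2, 31/9)
pivot(2,2)=-8/3: scale R2 → (0, 0, 1, -15/8, 13/8)
  clear (0,2): R0 −= (-5/9)R2 → (1, 0, 0, -49/24, 9/8)
  clear (1,2): R1 −= (-2/9)R2 → (0, 1, 0, -5/12, 1/4)
  clear (3,2): R3 −= (35/9)R2 → (0, 0, 0, 127/24, -23/8)
pivot(3,3)=127/24: scale R3 → (0, 0, 0, 1, -69/127)
  clear (0,3): R0 −= (-49/24)R3 → (1, 0, 0, 0, 2/127)
  clear (1,3): R1 −= (-5/12)R3 → (0, 1, 0, 0, 3/127)
  clear (2,3): R2 −= (-15/8)R3 → (0, 0, 1, 0, 77/127)

pivot columns: 0, 1, 2, 3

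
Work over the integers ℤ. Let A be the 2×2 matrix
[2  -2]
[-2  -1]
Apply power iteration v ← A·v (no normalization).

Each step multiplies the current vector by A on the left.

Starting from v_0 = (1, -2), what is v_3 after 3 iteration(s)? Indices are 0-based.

v_3 = (48, -12)

v_0 = (1, -2).
v_1 = A·v_0 = (6, 0).
v_2 = A·v_1 = (12, -12).
v_3 = A·v_2 = (48, -12).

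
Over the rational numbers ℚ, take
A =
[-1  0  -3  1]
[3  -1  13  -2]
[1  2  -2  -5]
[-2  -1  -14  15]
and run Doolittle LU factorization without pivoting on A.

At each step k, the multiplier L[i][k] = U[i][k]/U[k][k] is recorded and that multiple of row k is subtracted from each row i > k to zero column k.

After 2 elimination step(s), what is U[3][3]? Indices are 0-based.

U[3][3] = 12

[col 0] pivot -1
  R1 -= -3*R0 → (0, -1, 4, 1)  (L[1][0] := -3)
  R2 -= -1*R0 → (0, 2, -5, -4)  (L[2][0] := -1)
  R3 -= 2*R0 → (0, -1, -8, 13)  (L[3][0] := 2)
[col 1] pivot -1
  R2 -= -2*R1 → (0, 0, 3, -2)  (L[2][1] := -2)
  R3 -= 1*R1 → (0, 0, -12, 12)  (L[3][1] := 1)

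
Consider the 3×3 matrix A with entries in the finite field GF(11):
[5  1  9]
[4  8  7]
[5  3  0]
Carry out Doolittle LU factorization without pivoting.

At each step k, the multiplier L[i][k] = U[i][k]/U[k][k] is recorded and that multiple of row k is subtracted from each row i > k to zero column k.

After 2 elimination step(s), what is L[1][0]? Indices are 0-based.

L[1][0] = 3

[col 0] pivot 5
  R1 -= 3*R0 → (0, 5, 2)  (L[1][0] := 3)
  R2 -= 1*R0 → (0, 2, 2)  (L[2][0] := 1)
[col 1] pivot 5
  R2 -= 7*R1 → (0, 0, 10)  (L[2][1] := 7)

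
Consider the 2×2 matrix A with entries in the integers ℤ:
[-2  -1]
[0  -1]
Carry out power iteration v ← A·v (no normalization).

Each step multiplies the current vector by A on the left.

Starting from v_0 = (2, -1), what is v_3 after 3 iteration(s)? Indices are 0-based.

v_0 = (2, -1).
v_1 = A·v_0 = (-3, 1).
v_2 = A·v_1 = (5, -1).
v_3 = A·v_2 = (-9, 1).

v_3 = (-9, 1)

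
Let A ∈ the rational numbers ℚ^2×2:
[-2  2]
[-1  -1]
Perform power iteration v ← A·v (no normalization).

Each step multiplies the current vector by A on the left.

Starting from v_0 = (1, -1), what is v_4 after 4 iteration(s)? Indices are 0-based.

v_0 = (1, -1).
v_1 = A·v_0 = (-4, 0).
v_2 = A·v_1 = (8, 4).
v_3 = A·v_2 = (-8, -12).
v_4 = A·v_3 = (-8, 20).

v_4 = (-8, 20)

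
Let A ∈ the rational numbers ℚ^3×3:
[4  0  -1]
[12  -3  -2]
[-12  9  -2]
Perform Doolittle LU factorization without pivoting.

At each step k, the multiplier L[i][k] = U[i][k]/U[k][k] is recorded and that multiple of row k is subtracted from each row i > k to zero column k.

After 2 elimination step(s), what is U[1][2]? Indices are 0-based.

k=0: U[0][0]=4
  eliminate (1,0): mult=3, new row 1: (0, -3, 1); set L[1][0]=3
  eliminate (2,0): mult=-3, new row 2: (0, 9, -5); set L[2][0]=-3
k=1: U[1][1]=-3
  eliminate (2,1): mult=-3, new row 2: (0, 0, -2); set L[2][1]=-3

U[1][2] = 1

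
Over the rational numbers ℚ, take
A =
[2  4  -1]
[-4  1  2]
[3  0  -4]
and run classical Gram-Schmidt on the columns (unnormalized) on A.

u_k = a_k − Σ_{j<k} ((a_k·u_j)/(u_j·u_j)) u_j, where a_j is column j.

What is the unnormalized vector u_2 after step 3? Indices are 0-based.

u_2 = (15/53, -60/53, -90/53)

Step 1: u_0 = a_0 = (2, -4, 3).
Step 2: u_1 = a_1 − (4/29)·u_0 = (108/29, 45/29, -12/29).
Step 3: u_2 = a_2 − (-22/29)·u_0 − (10/159)·u_1 = (15/53, -60/53, -90/53).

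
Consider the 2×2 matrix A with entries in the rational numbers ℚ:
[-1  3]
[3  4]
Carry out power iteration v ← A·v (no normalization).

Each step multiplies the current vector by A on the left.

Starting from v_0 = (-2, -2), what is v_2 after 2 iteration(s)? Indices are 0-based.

v_2 = (-38, -68)

v_0 = (-2, -2).
v_1 = A·v_0 = (-4, -14).
v_2 = A·v_1 = (-38, -68).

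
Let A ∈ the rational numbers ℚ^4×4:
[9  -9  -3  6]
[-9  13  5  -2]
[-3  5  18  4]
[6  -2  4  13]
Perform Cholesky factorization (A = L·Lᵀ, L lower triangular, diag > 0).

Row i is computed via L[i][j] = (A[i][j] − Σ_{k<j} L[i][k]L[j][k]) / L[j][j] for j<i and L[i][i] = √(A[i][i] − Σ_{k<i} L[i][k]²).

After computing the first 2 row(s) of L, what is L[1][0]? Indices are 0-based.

Step 1: L[0][0] = √(9) = 3.
  L[1][0] = (-9) / L[0][0] = -3.
Step 2: L[1][1] = √(4) = 2.

L[1][0] = -3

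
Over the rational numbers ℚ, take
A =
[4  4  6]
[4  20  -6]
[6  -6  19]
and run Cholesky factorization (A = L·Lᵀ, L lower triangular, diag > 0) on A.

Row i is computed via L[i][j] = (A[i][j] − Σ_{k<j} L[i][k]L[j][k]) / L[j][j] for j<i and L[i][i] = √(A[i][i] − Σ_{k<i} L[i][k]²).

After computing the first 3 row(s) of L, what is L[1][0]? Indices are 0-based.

Step 1: L[0][0] = √(4) = 2.
  L[1][0] = (4) / L[0][0] = 2.
Step 2: L[1][1] = √(16) = 4.
  L[2][0] = (6) / L[0][0] = 3.
  L[2][1] = (-12) / L[1][1] = -3.
Step 3: L[2][2] = √(1) = 1.

L[1][0] = 2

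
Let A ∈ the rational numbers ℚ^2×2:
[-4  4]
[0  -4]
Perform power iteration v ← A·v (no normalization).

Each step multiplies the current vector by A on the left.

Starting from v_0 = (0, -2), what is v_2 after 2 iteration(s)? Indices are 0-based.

v_0 = (0, -2).
v_1 = A·v_0 = (-8, 8).
v_2 = A·v_1 = (64, -32).

v_2 = (64, -32)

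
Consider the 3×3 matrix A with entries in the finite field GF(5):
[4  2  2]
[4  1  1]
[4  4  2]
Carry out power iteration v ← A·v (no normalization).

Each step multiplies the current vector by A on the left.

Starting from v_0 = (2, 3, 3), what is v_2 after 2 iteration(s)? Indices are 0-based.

v_0 = (2, 3, 3).
v_1 = A·v_0 = (0, 4, 1).
v_2 = A·v_1 = (0, 0, 3).

v_2 = (0, 0, 3)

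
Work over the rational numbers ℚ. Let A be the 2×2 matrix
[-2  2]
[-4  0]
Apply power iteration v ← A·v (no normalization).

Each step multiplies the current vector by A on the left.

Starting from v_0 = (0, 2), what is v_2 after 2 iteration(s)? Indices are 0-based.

v_2 = (-8, -16)

v_0 = (0, 2).
v_1 = A·v_0 = (4, 0).
v_2 = A·v_1 = (-8, -16).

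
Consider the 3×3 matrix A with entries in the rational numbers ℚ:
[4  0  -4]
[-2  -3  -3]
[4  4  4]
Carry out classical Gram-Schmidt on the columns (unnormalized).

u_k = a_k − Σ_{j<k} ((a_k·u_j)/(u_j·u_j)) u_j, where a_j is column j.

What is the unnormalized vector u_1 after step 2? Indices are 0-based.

Step 1: u_0 = a_0 = (4, -2, 4).
Step 2: u_1 = a_1 − (11/18)·u_0 = (-22/9, -16/9, 14/9).

u_1 = (-22/9, -16/9, 14/9)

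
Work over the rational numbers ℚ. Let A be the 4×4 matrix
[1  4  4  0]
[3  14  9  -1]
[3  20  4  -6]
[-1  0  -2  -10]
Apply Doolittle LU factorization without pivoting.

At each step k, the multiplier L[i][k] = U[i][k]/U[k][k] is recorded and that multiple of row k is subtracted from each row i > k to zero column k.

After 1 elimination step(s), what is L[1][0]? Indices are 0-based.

L[1][0] = 3

[col 0] pivot 1
  R1 -= 3*R0 → (0, 2, -3, -1)  (L[1][0] := 3)
  R2 -= 3*R0 → (0, 8, -8, -6)  (L[2][0] := 3)
  R3 -= -1*R0 → (0, 4, 2, -10)  (L[3][0] := -1)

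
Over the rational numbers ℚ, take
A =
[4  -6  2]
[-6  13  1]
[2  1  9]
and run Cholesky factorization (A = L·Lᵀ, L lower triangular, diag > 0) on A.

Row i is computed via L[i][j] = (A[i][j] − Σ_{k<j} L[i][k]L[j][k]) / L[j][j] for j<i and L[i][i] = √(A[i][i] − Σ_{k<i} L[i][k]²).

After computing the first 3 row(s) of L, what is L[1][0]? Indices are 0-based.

Step 1: L[0][0] = √(4) = 2.
  L[1][0] = (-6) / L[0][0] = -3.
Step 2: L[1][1] = √(4) = 2.
  L[2][0] = (2) / L[0][0] = 1.
  L[2][1] = (4) / L[1][1] = 2.
Step 3: L[2][2] = √(4) = 2.

L[1][0] = -3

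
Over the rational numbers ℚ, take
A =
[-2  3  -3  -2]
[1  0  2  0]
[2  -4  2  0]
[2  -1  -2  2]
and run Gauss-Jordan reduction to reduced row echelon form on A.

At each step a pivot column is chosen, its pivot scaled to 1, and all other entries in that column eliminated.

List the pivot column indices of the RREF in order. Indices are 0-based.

[1] R0 /= -2  ⇒  (1, -3/2, 3/2, 1)
     R1 -= 1·R0  ⇒  (0, 3/2, 1/2, -1)
     R2 -= 2·R0  ⇒  (0, -1, -1, -2)
     R3 -= 2·R0  ⇒  (0, 2, -5, 0)
[2] R1 /= 3/2  ⇒  (0, 1, 1/3, -2/3)
     R0 -= -3/2·R1  ⇒  (1, 0, 2, 0)
     R2 -= -1·R1  ⇒  (0, 0, -2/3, -8/3)
     R3 -= 2·R1  ⇒  (0, 0, -17/3, 4/3)
[3] R2 /= -2/3  ⇒  (0, 0, 1, 4)
     R0 -= 2·R2  ⇒  (1, 0, 0, -8)
     R1 -= 1/3·R2  ⇒  (0, 1, 0, -2)
     R3 -= -17/3·R2  ⇒  (0, 0, 0, 24)
[4] R3 /= 24  ⇒  (0, 0, 0, 1)
     R0 -= -8·R3  ⇒  (1, 0, 0, 0)
     R1 -= -2·R3  ⇒  (0, 1, 0, 0)
     R2 -= 4·R3  ⇒  (0, 0, 1, 0)

pivot columns: 0, 1, 2, 3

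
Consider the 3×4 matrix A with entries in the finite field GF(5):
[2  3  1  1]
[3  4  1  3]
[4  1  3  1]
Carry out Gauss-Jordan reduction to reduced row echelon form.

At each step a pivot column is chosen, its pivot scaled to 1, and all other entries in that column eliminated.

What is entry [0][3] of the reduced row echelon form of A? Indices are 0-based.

pivot(0,0)=2: scale R0 → (1, 4, 3, 3)
  clear (1,0): R1 −= (3)R0 → (0, 2, 2, 4)
  clear (2,0): R2 −= (4)R0 → (0, 0, 1, 4)
pivot(1,1)=2: scale R1 → (0, 1, 1, 2)
  clear (0,1): R0 −= (4)R1 → (1, 0, 4, 0)
pivot(2,2)=1: scale R2 → (0, 0, 1, 4)
  clear (0,2): R0 −= (4)R2 → (1, 0, 0, 4)
  clear (1,2): R1 −= (1)R2 → (0, 1, 0, 3)

M[0][3] = 4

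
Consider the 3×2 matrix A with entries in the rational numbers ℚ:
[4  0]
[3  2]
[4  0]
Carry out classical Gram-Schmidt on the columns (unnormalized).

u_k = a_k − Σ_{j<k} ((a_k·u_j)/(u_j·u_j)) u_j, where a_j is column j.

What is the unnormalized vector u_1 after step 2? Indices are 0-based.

Step 1: u_0 = a_0 = (4, 3, 4).
Step 2: u_1 = a_1 − (6/41)·u_0 = (-24/41, 64/41, -24/41).

u_1 = (-24/41, 64/41, -24/41)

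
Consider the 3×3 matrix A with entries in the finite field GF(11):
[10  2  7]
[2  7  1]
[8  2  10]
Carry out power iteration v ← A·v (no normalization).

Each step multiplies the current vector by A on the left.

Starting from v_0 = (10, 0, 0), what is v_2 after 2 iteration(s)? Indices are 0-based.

v_2 = (5, 2, 1)

v_0 = (10, 0, 0).
v_1 = A·v_0 = (1, 9, 3).
v_2 = A·v_1 = (5, 2, 1).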